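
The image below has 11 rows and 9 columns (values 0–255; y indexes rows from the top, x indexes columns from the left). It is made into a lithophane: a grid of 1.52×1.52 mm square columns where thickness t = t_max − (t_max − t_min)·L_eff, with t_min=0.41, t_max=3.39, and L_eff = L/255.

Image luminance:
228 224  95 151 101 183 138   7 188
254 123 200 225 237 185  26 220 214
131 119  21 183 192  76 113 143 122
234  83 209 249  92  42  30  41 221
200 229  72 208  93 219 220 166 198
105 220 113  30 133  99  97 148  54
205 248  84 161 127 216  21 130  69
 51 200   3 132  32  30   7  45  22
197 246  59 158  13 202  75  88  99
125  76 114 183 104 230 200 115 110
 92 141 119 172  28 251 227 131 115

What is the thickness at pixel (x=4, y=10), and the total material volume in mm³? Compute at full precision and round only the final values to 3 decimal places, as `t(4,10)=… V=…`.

span = t_max - t_min = 3.39 - 0.41 = 2.980
L(4,10) = 28, L_eff = 28/255 = 0.109804
t(4,10) = 3.39 - 2.980·0.109804 = 3.063
Σt over all 11·9 pixels = 4577669/25500 ≈ 179.5164314
V = pitch²·Σt = 1.52²·4577669/25500 = 414.755

t(4,10)=3.063 V=414.755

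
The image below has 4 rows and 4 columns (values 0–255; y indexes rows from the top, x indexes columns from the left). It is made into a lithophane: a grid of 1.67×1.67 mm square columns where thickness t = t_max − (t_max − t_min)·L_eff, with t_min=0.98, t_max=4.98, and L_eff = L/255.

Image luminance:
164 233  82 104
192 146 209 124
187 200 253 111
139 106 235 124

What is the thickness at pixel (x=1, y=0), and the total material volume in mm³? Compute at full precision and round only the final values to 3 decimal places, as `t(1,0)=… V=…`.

t(1,0)=1.325 V=108.082

span = t_max - t_min = 4.98 - 0.98 = 4.000
L(1,0) = 233, L_eff = 233/255 = 0.913725
t(1,0) = 4.98 - 4.000·0.913725 = 1.325
Σt over all 4·4 pixels = 49412/1275 ≈ 38.7545098
V = pitch²·Σt = 1.67²·49412/1275 = 108.082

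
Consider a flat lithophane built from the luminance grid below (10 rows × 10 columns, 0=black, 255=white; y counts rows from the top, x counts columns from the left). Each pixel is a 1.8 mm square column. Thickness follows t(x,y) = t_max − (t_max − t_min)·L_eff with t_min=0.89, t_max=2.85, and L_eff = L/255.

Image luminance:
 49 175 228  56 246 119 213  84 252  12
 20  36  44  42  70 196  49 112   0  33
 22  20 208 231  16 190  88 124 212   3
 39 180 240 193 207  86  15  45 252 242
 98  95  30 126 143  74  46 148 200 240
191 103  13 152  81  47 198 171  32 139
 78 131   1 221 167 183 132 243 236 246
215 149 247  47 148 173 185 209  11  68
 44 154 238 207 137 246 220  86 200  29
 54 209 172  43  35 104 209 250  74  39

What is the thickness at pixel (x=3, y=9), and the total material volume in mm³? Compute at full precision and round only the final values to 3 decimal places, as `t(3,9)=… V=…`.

span = t_max - t_min = 2.85 - 0.89 = 1.960
L(3,9) = 43, L_eff = 43/255 = 0.168627
t(3,9) = 2.85 - 1.960·0.168627 = 2.519
Σt over all 10·10 pixels = 396297/2125 ≈ 186.4927059
V = pitch²·Σt = 1.8²·396297/2125 = 604.236

t(3,9)=2.519 V=604.236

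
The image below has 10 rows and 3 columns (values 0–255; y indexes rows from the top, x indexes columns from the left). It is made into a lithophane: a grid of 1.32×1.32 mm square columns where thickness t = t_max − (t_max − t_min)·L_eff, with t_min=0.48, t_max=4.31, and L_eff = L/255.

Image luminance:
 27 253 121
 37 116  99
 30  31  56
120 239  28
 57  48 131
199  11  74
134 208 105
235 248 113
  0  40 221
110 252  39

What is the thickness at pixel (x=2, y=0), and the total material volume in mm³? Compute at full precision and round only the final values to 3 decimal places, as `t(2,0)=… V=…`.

t(2,0)=2.493 V=136.785

span = t_max - t_min = 4.31 - 0.48 = 3.830
L(2,0) = 121, L_eff = 121/255 = 0.474510
t(2,0) = 4.31 - 3.830·0.474510 = 2.493
Σt over all 10·3 pixels = 500461/6375 ≈ 78.5036863
V = pitch²·Σt = 1.32²·500461/6375 = 136.785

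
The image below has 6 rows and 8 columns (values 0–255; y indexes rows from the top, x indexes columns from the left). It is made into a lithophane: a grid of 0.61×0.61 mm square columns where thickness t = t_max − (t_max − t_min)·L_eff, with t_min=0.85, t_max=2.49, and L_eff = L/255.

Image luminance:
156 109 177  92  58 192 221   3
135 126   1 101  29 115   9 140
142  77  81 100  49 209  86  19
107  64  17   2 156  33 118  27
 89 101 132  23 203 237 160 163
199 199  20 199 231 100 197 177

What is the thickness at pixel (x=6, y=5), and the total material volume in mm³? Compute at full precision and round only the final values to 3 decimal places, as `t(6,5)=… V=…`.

t(6,5)=1.223 V=31.596

span = t_max - t_min = 2.49 - 0.85 = 1.640
L(6,5) = 197, L_eff = 197/255 = 0.772549
t(6,5) = 2.49 - 1.640·0.772549 = 1.223
Σt over all 6·8 pixels = 541319/6375 ≈ 84.9127843
V = pitch²·Σt = 0.61²·541319/6375 = 31.596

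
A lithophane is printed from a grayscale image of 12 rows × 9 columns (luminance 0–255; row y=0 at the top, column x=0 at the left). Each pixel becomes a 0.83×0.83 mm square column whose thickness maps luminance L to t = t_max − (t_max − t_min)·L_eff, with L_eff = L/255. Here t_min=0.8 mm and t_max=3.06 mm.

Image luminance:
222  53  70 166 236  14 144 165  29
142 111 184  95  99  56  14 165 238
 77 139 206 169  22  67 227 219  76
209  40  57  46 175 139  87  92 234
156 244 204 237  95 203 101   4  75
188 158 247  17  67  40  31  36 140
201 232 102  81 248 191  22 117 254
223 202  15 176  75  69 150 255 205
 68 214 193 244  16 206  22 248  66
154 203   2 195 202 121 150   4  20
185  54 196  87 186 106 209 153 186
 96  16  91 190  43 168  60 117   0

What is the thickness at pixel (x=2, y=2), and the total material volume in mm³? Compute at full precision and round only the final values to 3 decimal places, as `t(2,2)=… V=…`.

span = t_max - t_min = 3.06 - 0.8 = 2.260
L(2,2) = 206, L_eff = 206/255 = 0.807843
t(2,2) = 3.06 - 2.260·0.807843 = 1.234
Σt over all 12·9 pixels = 438302/2125 ≈ 206.2597647
V = pitch²·Σt = 0.83²·438302/2125 = 142.092

t(2,2)=1.234 V=142.092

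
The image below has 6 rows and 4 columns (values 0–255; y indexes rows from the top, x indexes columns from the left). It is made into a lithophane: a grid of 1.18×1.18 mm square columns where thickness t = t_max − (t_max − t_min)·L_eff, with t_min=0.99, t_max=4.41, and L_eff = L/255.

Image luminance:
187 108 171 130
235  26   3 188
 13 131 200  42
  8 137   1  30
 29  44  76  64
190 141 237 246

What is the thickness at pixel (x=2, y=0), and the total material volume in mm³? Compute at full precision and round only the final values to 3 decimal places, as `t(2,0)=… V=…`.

t(2,0)=2.117 V=98.127

span = t_max - t_min = 4.41 - 0.99 = 3.420
L(2,0) = 171, L_eff = 171/255 = 0.670588
t(2,0) = 4.41 - 3.420·0.670588 = 2.117
Σt over all 6·4 pixels = 299511/4250 ≈ 70.4731765
V = pitch²·Σt = 1.18²·299511/4250 = 98.127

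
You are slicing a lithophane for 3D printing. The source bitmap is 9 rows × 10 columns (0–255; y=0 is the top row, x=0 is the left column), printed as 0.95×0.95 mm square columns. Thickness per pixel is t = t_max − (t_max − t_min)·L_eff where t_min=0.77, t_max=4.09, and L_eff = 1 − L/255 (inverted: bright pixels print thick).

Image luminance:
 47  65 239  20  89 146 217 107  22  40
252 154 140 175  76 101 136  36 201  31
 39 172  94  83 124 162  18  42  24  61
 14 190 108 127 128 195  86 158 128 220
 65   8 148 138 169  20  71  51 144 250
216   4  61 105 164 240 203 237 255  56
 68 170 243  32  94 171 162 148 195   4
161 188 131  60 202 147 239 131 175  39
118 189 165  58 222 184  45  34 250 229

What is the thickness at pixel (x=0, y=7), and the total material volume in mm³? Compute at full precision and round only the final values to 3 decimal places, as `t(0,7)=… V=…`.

t(0,7)=2.866 V=195.626

span = t_max - t_min = 4.09 - 0.77 = 3.320
L(0,7) = 161, L_eff = 1 - 161/255 = 0.368627 (inverted)
t(0,7) = 4.09 - 3.320·0.368627 = 2.866
Σt over all 9·10 pixels = 2763691/12750 ≈ 216.7600784
V = pitch²·Σt = 0.95²·2763691/12750 = 195.626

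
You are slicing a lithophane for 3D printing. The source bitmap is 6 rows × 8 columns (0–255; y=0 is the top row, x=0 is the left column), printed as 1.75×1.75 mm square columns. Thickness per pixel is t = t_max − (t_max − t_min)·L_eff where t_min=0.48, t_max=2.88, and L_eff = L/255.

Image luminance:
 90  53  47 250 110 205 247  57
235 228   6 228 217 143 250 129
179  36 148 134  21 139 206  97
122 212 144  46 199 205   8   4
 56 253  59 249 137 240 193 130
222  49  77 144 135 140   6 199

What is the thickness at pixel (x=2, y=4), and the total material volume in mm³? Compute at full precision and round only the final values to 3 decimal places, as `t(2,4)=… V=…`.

span = t_max - t_min = 2.88 - 0.48 = 2.400
L(2,4) = 59, L_eff = 59/255 = 0.231373
t(2,4) = 2.88 - 2.400·0.231373 = 2.325
Σt over all 6·8 pixels = 32016/425 ≈ 75.3317647
V = pitch²·Σt = 1.75²·32016/425 = 230.704

t(2,4)=2.325 V=230.704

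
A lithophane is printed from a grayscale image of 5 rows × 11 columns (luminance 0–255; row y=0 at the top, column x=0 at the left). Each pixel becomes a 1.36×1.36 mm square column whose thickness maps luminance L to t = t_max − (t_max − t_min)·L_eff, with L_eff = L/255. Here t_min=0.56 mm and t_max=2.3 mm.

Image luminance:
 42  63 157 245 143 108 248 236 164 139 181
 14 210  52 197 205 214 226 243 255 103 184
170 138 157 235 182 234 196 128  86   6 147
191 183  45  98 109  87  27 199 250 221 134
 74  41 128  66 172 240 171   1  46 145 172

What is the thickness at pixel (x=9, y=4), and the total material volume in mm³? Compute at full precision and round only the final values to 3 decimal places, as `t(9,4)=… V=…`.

span = t_max - t_min = 2.3 - 0.56 = 1.740
L(9,4) = 145, L_eff = 145/255 = 0.568627
t(9,4) = 2.3 - 1.740·0.568627 = 1.311
Σt over all 5·11 pixels = 302493/4250 ≈ 71.1748235
V = pitch²·Σt = 1.36²·302493/4250 = 131.645

t(9,4)=1.311 V=131.645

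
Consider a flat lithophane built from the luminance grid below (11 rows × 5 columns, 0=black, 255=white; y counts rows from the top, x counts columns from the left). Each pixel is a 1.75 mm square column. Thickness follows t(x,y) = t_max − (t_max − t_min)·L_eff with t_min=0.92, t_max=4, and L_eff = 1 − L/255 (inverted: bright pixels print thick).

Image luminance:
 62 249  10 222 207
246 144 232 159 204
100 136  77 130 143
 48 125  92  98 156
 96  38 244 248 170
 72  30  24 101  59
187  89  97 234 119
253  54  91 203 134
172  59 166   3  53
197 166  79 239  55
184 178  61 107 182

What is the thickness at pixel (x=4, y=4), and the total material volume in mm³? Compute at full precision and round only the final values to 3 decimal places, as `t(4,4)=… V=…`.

span = t_max - t_min = 4 - 0.92 = 3.080
L(4,4) = 170, L_eff = 1 - 170/255 = 0.333333 (inverted)
t(4,4) = 4 - 3.080·0.333333 = 2.973
Σt over all 11·5 pixels = 294481/2125 ≈ 138.5792941
V = pitch²·Σt = 1.75²·294481/2125 = 424.399

t(4,4)=2.973 V=424.399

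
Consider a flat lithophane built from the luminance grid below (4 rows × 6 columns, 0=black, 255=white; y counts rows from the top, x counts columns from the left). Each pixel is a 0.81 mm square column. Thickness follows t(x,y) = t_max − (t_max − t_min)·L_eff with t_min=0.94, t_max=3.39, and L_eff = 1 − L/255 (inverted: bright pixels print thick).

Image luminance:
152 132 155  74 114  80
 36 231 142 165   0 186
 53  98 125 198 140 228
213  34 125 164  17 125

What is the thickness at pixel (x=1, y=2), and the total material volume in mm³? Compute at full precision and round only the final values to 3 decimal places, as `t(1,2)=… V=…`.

t(1,2)=1.882 V=33.631

span = t_max - t_min = 3.39 - 0.94 = 2.450
L(1,2) = 98, L_eff = 1 - 98/255 = 0.615686 (inverted)
t(1,2) = 3.39 - 2.450·0.615686 = 1.882
Σt over all 4·6 pixels = 261419/5100 ≈ 51.2586275
V = pitch²·Σt = 0.81²·261419/5100 = 33.631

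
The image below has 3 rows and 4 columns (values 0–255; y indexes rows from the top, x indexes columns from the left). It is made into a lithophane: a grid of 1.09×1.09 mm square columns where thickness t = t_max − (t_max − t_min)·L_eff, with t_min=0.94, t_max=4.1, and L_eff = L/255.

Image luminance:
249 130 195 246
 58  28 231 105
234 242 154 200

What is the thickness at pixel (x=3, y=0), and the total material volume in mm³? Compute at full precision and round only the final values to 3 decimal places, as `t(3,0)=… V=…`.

span = t_max - t_min = 4.1 - 0.94 = 3.160
L(3,0) = 246, L_eff = 246/255 = 0.964706
t(3,0) = 4.1 - 3.160·0.964706 = 1.052
Σt over all 3·4 pixels = 149962/6375 ≈ 23.5234510
V = pitch²·Σt = 1.09²·149962/6375 = 27.948

t(3,0)=1.052 V=27.948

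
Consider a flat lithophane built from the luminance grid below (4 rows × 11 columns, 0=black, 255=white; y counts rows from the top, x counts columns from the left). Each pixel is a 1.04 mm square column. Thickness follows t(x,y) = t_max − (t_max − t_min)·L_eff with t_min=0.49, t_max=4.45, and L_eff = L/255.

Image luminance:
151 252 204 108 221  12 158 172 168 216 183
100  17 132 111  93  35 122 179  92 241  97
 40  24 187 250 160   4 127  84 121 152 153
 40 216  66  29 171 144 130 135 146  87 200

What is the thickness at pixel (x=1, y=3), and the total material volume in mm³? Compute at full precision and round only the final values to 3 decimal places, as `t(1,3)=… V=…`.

t(1,3)=1.096 V=115.533

span = t_max - t_min = 4.45 - 0.49 = 3.960
L(1,3) = 216, L_eff = 216/255 = 0.847059
t(1,3) = 4.45 - 3.960·0.847059 = 1.096
Σt over all 4·11 pixels = 45397/425 ≈ 106.8164706
V = pitch²·Σt = 1.04²·45397/425 = 115.533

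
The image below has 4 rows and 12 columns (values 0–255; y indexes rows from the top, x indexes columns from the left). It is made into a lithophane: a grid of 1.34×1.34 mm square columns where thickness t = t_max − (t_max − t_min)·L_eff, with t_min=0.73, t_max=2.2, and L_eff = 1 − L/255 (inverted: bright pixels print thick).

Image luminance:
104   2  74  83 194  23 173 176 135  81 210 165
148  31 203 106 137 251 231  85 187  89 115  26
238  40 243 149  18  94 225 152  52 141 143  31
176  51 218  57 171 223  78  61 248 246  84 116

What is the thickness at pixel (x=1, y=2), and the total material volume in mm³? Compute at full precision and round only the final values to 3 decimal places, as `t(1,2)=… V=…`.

span = t_max - t_min = 2.2 - 0.73 = 1.470
L(1,2) = 40, L_eff = 1 - 40/255 = 0.843137 (inverted)
t(1,2) = 2.2 - 1.470·0.843137 = 0.961
Σt over all 4·12 pixels = 151439/2125 ≈ 71.2654118
V = pitch²·Σt = 1.34²·151439/2125 = 127.964

t(1,2)=0.961 V=127.964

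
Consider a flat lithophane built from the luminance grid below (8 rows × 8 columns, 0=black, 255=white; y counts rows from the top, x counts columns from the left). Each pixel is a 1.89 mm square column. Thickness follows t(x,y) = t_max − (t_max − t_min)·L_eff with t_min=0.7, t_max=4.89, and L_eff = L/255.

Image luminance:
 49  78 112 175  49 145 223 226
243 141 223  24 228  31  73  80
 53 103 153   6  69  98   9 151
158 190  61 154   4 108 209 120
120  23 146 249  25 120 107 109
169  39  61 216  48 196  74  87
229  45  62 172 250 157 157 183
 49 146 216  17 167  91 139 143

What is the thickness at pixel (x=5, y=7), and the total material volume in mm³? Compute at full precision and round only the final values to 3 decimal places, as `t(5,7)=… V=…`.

t(5,7)=3.395 V=662.572

span = t_max - t_min = 4.89 - 0.7 = 4.190
L(5,7) = 91, L_eff = 91/255 = 0.356863
t(5,7) = 4.89 - 4.190·0.356863 = 3.395
Σt over all 8·8 pixels = 788313/4250 ≈ 185.4854118
V = pitch²·Σt = 1.89²·788313/4250 = 662.572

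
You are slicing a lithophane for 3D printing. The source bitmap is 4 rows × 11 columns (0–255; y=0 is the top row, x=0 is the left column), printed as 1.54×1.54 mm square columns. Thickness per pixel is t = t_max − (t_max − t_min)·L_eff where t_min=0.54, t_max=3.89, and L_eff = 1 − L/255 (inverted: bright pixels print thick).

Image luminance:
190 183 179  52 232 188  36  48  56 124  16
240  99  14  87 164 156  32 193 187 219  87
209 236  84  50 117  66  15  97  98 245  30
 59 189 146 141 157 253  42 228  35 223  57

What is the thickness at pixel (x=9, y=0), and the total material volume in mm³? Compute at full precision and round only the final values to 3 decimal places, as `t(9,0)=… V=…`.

span = t_max - t_min = 3.89 - 0.54 = 3.350
L(9,0) = 124, L_eff = 1 - 124/255 = 0.513725 (inverted)
t(9,0) = 3.89 - 3.350·0.513725 = 2.169
Σt over all 4·11 pixels = 96.79
V = pitch²·Σt = 1.54²·96.79 = 229.547

t(9,0)=2.169 V=229.547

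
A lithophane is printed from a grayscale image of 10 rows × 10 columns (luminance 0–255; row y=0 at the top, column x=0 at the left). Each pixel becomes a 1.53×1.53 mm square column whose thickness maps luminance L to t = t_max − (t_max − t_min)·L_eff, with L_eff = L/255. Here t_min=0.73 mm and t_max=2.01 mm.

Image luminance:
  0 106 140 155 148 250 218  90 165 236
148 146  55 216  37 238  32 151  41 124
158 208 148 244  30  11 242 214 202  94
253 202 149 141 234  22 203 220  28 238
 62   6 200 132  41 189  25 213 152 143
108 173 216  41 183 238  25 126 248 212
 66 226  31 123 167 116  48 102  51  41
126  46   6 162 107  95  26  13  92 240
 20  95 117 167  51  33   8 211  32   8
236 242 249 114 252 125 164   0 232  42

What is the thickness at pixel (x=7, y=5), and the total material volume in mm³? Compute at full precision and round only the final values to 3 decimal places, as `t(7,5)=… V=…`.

t(7,5)=1.378 V=318.330

span = t_max - t_min = 2.01 - 0.73 = 1.280
L(7,5) = 126, L_eff = 126/255 = 0.494118
t(7,5) = 2.01 - 1.280·0.494118 = 1.378
Σt over all 10·10 pixels = 866911/6375 ≈ 135.9860392
V = pitch²·Σt = 1.53²·866911/6375 = 318.330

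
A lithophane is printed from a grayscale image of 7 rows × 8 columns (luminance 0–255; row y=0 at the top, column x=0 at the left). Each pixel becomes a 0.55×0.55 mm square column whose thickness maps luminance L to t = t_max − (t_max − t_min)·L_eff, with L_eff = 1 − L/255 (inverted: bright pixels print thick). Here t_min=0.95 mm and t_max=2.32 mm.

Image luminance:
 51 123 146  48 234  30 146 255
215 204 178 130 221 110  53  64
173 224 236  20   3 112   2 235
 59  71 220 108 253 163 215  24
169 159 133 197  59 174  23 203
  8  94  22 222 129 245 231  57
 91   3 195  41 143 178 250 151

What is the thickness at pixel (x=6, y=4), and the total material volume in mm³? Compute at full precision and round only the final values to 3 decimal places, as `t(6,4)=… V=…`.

span = t_max - t_min = 2.32 - 0.95 = 1.370
L(6,4) = 23, L_eff = 1 - 23/255 = 0.909804 (inverted)
t(6,4) = 2.32 - 1.370·0.909804 = 1.074
Σt over all 7·8 pixels = 794837/8500 ≈ 93.5102353
V = pitch²·Σt = 0.55²·794837/8500 = 28.287

t(6,4)=1.074 V=28.287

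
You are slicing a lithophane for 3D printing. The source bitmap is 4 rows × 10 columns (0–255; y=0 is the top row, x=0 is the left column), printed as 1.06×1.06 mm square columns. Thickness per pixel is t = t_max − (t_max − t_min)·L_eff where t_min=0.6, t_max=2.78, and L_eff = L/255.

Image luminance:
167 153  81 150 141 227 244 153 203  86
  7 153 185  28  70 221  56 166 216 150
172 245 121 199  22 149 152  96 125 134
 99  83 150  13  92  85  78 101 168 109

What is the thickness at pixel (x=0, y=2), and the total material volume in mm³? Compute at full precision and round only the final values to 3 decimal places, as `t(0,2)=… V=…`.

span = t_max - t_min = 2.78 - 0.6 = 2.180
L(0,2) = 172, L_eff = 172/255 = 0.674510
t(0,2) = 2.78 - 2.180·0.674510 = 1.310
Σt over all 4·10 pixels = 5637/85 ≈ 66.3176471
V = pitch²·Σt = 1.06²·5637/85 = 74.515

t(0,2)=1.310 V=74.515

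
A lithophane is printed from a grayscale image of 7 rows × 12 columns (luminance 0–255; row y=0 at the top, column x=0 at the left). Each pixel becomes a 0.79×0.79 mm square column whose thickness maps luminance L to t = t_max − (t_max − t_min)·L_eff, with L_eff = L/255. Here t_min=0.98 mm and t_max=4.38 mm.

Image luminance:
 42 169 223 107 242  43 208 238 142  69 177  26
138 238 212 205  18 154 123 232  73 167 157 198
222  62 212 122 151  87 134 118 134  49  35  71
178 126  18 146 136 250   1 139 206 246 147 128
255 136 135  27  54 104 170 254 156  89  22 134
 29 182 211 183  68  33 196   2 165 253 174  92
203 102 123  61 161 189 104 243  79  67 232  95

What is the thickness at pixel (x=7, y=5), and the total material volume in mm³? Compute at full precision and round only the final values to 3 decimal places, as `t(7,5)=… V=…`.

span = t_max - t_min = 4.38 - 0.98 = 3.400
L(7,5) = 2, L_eff = 2/255 = 0.007843
t(7,5) = 4.38 - 3.400·0.007843 = 4.353
Σt over all 7·12 pixels = 214.56
V = pitch²·Σt = 0.79²·214.56 = 133.907

t(7,5)=4.353 V=133.907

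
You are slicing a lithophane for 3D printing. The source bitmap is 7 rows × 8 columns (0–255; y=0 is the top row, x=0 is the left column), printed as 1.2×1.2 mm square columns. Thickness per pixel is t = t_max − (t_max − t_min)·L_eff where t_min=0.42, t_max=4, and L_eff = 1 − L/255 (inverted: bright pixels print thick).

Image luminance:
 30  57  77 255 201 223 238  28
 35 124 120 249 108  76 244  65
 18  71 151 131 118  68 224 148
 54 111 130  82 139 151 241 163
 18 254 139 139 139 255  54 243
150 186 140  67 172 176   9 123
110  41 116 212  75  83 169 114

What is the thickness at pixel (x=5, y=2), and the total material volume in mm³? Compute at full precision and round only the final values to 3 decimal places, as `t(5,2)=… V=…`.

t(5,2)=1.375 V=181.732

span = t_max - t_min = 4 - 0.42 = 3.580
L(5,2) = 68, L_eff = 1 - 68/255 = 0.733333 (inverted)
t(5,2) = 4 - 3.580·0.733333 = 1.375
Σt over all 7·8 pixels = 268181/2125 ≈ 126.2028235
V = pitch²·Σt = 1.2²·268181/2125 = 181.732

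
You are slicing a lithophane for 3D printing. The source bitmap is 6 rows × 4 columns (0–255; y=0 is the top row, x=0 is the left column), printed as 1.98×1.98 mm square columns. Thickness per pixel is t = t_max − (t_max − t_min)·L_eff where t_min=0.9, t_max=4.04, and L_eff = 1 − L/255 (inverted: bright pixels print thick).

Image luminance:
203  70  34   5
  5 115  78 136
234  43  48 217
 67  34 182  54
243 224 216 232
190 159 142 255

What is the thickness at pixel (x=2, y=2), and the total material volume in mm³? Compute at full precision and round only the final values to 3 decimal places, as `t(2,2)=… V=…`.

span = t_max - t_min = 4.04 - 0.9 = 3.140
L(2,2) = 48, L_eff = 1 - 48/255 = 0.811765 (inverted)
t(2,2) = 4.04 - 3.140·0.811765 = 1.491
Σt over all 6·4 pixels = 129267/2125 ≈ 60.8315294
V = pitch²·Σt = 1.98²·129267/2125 = 238.484

t(2,2)=1.491 V=238.484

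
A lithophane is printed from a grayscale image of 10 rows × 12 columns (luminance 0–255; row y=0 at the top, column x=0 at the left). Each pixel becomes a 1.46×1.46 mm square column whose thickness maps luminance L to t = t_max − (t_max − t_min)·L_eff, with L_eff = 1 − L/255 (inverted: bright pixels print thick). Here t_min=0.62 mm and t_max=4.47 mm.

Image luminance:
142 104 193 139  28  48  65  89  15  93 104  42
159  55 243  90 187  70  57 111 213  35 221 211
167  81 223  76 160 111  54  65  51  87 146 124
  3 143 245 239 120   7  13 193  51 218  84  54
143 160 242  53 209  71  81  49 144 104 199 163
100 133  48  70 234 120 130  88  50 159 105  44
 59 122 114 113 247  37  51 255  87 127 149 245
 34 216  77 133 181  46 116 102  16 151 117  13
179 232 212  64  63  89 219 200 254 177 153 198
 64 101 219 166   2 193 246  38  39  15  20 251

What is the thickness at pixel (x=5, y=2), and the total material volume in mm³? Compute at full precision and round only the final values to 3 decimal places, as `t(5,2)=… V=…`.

t(5,2)=2.296 V=626.210

span = t_max - t_min = 4.47 - 0.62 = 3.850
L(5,2) = 111, L_eff = 1 - 111/255 = 0.564706 (inverted)
t(5,2) = 4.47 - 3.850·0.564706 = 2.296
Σt over all 10·12 pixels = 29965/102 ≈ 293.7745098
V = pitch²·Σt = 1.46²·29965/102 = 626.210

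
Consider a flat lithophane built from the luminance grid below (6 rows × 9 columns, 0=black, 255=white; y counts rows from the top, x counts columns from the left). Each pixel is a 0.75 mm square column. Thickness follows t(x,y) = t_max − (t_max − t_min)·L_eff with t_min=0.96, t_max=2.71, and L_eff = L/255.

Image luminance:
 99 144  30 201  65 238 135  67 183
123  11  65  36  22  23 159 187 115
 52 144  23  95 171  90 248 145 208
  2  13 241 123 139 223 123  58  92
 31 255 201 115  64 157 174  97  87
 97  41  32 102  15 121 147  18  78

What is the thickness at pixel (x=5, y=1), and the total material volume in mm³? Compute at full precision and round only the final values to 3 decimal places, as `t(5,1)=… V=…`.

span = t_max - t_min = 2.71 - 0.96 = 1.750
L(5,1) = 23, L_eff = 23/255 = 0.090196
t(5,1) = 2.71 - 1.750·0.090196 = 2.552
Σt over all 6·9 pixels = 179653/1700 ≈ 105.6782353
V = pitch²·Σt = 0.75²·179653/1700 = 59.444

t(5,1)=2.552 V=59.444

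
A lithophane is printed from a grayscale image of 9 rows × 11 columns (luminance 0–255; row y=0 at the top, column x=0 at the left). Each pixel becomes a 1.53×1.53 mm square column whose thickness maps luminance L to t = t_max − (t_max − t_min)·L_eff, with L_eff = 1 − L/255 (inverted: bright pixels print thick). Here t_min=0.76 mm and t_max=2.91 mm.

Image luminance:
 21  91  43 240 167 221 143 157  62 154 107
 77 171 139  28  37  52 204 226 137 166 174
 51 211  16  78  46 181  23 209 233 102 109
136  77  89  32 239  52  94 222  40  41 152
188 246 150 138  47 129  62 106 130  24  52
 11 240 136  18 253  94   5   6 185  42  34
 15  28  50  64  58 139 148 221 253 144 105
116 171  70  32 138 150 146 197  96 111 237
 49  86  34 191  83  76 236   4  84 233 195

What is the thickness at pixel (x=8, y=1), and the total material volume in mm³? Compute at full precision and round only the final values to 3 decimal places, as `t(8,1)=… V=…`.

t(8,1)=1.915 V=403.223

span = t_max - t_min = 2.91 - 0.76 = 2.150
L(8,1) = 137, L_eff = 1 - 137/255 = 0.462745 (inverted)
t(8,1) = 2.91 - 2.150·0.462745 = 1.915
Σt over all 9·11 pixels = 439241/2550 ≈ 172.2513725
V = pitch²·Σt = 1.53²·439241/2550 = 403.223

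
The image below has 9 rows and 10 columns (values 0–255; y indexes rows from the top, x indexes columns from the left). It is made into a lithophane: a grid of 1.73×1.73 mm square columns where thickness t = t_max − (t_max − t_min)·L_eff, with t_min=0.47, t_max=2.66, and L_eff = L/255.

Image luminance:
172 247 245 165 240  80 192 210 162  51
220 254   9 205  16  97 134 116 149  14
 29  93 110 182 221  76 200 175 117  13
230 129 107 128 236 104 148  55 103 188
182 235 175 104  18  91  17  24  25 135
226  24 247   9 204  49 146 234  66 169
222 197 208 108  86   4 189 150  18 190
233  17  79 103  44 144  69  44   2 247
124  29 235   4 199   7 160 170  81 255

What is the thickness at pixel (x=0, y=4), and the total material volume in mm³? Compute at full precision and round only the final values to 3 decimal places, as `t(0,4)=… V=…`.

t(0,4)=1.097 V=417.823

span = t_max - t_min = 2.66 - 0.47 = 2.190
L(0,4) = 182, L_eff = 182/255 = 0.713725
t(0,4) = 2.66 - 2.190·0.713725 = 1.097
Σt over all 9·10 pixels = 59332/425 ≈ 139.6047059
V = pitch²·Σt = 1.73²·59332/425 = 417.823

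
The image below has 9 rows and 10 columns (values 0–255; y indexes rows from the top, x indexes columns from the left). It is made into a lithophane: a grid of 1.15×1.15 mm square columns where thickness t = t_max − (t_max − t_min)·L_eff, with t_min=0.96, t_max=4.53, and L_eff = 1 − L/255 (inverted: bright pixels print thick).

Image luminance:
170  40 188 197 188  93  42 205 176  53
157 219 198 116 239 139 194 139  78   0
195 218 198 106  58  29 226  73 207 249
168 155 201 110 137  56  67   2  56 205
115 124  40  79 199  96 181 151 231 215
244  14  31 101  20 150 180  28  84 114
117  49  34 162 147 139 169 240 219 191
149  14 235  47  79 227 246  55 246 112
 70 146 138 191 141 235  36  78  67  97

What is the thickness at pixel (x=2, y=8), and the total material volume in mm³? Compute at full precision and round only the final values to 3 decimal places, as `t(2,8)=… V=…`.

t(2,8)=2.892 V=336.814

span = t_max - t_min = 4.53 - 0.96 = 3.570
L(2,8) = 138, L_eff = 1 - 138/255 = 0.458824 (inverted)
t(2,8) = 4.53 - 3.570·0.458824 = 2.892
Σt over all 9·10 pixels = 254.68
V = pitch²·Σt = 1.15²·254.68 = 336.814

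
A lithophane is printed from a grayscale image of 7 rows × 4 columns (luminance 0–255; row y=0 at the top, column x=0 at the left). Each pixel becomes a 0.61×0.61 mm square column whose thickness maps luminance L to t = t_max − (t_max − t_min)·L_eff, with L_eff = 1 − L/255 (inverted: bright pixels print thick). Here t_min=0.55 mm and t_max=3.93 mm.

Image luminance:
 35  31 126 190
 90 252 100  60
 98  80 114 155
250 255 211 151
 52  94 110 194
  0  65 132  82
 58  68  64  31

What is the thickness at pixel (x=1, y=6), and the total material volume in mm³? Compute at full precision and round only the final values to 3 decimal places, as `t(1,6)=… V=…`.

span = t_max - t_min = 3.93 - 0.55 = 3.380
L(1,6) = 68, L_eff = 1 - 68/255 = 0.733333 (inverted)
t(1,6) = 3.93 - 3.380·0.733333 = 1.451
Σt over all 7·4 pixels = 364181/6375 ≈ 57.1264314
V = pitch²·Σt = 0.61²·364181/6375 = 21.257

t(1,6)=1.451 V=21.257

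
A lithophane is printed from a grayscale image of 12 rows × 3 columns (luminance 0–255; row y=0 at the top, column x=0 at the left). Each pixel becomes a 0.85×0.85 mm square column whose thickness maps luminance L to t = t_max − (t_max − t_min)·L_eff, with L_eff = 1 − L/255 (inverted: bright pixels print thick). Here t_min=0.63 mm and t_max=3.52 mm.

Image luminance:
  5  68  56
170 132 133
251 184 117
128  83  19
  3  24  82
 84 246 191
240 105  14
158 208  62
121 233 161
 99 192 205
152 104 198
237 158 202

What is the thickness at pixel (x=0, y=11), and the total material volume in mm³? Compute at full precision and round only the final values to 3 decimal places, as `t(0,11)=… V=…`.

span = t_max - t_min = 3.52 - 0.63 = 2.890
L(0,11) = 237, L_eff = 1 - 237/255 = 0.070588 (inverted)
t(0,11) = 3.52 - 2.890·0.070588 = 3.316
Σt over all 12·3 pixels = 23209/300 ≈ 77.3633333
V = pitch²·Σt = 0.85²·23209/300 = 55.895

t(0,11)=3.316 V=55.895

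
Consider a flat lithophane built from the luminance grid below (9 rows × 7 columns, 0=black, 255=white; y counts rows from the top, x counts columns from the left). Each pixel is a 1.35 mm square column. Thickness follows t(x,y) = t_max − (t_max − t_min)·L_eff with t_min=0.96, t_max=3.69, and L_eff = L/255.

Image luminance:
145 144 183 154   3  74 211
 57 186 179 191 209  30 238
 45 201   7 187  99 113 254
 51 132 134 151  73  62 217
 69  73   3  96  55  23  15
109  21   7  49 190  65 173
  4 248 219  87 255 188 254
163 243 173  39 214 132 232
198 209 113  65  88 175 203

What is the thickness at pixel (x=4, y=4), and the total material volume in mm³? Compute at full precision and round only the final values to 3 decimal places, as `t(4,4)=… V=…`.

t(4,4)=3.101 V=264.073

span = t_max - t_min = 3.69 - 0.96 = 2.730
L(4,4) = 55, L_eff = 55/255 = 0.215686
t(4,4) = 3.69 - 2.730·0.215686 = 3.101
Σt over all 9·7 pixels = 246323/1700 ≈ 144.8958824
V = pitch²·Σt = 1.35²·246323/1700 = 264.073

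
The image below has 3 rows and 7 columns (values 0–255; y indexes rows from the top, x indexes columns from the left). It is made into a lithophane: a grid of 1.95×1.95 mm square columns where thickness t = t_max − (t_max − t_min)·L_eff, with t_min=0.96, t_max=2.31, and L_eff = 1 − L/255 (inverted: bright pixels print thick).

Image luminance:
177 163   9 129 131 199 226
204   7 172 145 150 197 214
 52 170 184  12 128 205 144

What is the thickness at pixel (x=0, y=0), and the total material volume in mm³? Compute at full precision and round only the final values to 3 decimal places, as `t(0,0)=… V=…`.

span = t_max - t_min = 2.31 - 0.96 = 1.350
L(0,0) = 177, L_eff = 1 - 177/255 = 0.305882 (inverted)
t(0,0) = 2.31 - 1.350·0.305882 = 1.897
Σt over all 3·7 pixels = 30717/850 ≈ 36.1376471
V = pitch²·Σt = 1.95²·30717/850 = 137.413

t(0,0)=1.897 V=137.413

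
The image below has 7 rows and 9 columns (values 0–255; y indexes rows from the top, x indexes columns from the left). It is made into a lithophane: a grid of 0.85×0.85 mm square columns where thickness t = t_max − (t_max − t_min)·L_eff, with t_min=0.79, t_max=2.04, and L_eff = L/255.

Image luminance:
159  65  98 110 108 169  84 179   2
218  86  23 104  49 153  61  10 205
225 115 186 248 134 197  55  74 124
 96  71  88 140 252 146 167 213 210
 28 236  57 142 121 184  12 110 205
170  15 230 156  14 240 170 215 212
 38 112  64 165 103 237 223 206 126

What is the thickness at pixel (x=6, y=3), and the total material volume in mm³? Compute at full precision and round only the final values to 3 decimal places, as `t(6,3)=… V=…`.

span = t_max - t_min = 2.04 - 0.79 = 1.250
L(6,3) = 167, L_eff = 167/255 = 0.654902
t(6,3) = 2.04 - 1.250·0.654902 = 1.221
Σt over all 7·9 pixels = 87.27
V = pitch²·Σt = 0.85²·87.27 = 63.053

t(6,3)=1.221 V=63.053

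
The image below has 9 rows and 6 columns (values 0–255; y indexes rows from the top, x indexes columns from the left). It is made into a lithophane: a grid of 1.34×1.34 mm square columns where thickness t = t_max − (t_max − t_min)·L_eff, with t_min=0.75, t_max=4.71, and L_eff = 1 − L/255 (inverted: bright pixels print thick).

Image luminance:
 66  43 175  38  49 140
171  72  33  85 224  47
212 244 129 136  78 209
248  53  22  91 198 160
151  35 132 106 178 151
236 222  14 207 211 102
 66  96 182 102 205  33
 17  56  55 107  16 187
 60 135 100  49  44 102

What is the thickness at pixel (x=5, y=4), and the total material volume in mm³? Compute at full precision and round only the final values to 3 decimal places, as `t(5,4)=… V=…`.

span = t_max - t_min = 4.71 - 0.75 = 3.960
L(5,4) = 151, L_eff = 1 - 151/255 = 0.407843 (inverted)
t(5,4) = 4.71 - 3.960·0.407843 = 3.095
Σt over all 9·6 pixels = 117321/850 ≈ 138.0247059
V = pitch²·Σt = 1.34²·117321/850 = 247.837

t(5,4)=3.095 V=247.837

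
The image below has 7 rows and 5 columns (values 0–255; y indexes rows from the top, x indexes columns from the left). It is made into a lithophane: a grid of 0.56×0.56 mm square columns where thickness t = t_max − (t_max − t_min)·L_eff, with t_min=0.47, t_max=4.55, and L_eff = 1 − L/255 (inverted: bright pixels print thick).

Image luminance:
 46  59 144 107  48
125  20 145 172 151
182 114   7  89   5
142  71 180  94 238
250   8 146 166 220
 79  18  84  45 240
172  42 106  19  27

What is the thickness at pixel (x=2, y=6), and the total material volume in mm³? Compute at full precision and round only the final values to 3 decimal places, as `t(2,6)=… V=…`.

span = t_max - t_min = 4.55 - 0.47 = 4.080
L(2,6) = 106, L_eff = 1 - 106/255 = 0.584314 (inverted)
t(2,6) = 4.55 - 4.080·0.584314 = 2.166
Σt over all 7·5 pixels = 76.626
V = pitch²·Σt = 0.56²·76.626 = 24.030

t(2,6)=2.166 V=24.030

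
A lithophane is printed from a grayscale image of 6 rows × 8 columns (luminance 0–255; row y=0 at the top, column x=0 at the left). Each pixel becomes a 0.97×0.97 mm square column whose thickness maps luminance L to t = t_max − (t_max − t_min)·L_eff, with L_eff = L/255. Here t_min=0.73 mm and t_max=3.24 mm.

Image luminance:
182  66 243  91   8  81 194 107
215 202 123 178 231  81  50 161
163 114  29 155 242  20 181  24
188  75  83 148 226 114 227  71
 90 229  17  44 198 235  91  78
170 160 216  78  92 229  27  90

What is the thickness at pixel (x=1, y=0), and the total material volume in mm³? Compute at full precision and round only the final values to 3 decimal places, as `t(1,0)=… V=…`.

span = t_max - t_min = 3.24 - 0.73 = 2.510
L(1,0) = 66, L_eff = 66/255 = 0.258824
t(1,0) = 3.24 - 2.510·0.258824 = 2.590
Σt over all 6·8 pixels = 2380193/25500 ≈ 93.3409020
V = pitch²·Σt = 0.97²·2380193/25500 = 87.824

t(1,0)=2.590 V=87.824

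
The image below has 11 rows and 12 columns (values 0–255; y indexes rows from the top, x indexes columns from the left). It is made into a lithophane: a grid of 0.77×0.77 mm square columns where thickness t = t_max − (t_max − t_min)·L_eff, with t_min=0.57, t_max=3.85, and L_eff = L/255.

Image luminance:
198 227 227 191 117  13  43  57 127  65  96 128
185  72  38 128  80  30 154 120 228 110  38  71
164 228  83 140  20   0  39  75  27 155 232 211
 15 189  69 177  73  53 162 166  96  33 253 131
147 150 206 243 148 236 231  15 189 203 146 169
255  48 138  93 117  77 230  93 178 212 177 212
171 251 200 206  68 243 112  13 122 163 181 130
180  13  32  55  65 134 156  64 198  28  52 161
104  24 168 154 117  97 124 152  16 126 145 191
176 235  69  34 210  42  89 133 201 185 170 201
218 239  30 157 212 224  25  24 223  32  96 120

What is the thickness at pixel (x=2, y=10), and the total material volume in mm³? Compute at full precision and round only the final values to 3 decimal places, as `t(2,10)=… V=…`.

t(2,10)=3.464 V=170.078

span = t_max - t_min = 3.85 - 0.57 = 3.280
L(2,10) = 30, L_eff = 30/255 = 0.117647
t(2,10) = 3.85 - 3.280·0.117647 = 3.464
Σt over all 11·12 pixels = 609573/2125 ≈ 286.8578824
V = pitch²·Σt = 0.77²·609573/2125 = 170.078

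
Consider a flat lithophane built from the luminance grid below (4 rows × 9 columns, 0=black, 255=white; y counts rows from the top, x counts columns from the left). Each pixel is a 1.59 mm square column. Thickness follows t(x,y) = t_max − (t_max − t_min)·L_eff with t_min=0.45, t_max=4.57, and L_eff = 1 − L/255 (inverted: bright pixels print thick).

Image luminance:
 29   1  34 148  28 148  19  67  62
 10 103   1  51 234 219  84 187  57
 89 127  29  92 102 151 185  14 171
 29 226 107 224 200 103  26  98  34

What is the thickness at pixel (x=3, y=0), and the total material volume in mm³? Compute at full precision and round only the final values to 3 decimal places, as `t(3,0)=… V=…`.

t(3,0)=2.841 V=183.467

span = t_max - t_min = 4.57 - 0.45 = 4.120
L(3,0) = 148, L_eff = 1 - 148/255 = 0.419608 (inverted)
t(3,0) = 4.57 - 4.120·0.419608 = 2.841
Σt over all 4·9 pixels = 154214/2125 ≈ 72.5712941
V = pitch²·Σt = 1.59²·154214/2125 = 183.467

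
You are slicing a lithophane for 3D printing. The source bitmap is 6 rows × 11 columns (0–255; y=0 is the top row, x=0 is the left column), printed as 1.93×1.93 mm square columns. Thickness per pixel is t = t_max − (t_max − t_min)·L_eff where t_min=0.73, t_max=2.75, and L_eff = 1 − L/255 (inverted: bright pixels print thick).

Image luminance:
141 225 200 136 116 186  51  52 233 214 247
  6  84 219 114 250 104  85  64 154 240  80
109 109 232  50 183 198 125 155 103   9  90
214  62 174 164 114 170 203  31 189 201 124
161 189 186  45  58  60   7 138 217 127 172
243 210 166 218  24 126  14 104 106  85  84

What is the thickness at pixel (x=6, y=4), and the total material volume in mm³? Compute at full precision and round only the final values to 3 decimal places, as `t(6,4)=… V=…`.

t(6,4)=0.785 V=443.554

span = t_max - t_min = 2.75 - 0.73 = 2.020
L(6,4) = 7, L_eff = 1 - 7/255 = 0.972549 (inverted)
t(6,4) = 2.75 - 2.020·0.972549 = 0.785
Σt over all 6·11 pixels = 303649/2550 ≈ 119.0780392
V = pitch²·Σt = 1.93²·303649/2550 = 443.554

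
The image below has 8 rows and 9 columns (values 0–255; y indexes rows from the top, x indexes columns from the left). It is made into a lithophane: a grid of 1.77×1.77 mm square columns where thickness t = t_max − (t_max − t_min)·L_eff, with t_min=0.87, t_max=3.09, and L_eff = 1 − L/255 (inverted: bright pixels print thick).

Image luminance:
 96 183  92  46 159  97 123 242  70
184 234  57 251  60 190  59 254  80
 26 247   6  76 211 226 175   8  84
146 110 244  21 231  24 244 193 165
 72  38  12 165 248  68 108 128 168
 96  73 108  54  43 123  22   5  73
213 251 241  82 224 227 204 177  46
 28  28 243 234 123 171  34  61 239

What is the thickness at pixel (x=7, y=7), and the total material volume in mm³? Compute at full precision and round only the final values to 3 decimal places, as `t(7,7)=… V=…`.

t(7,7)=1.401 V=451.099

span = t_max - t_min = 3.09 - 0.87 = 2.220
L(7,7) = 61, L_eff = 1 - 61/255 = 0.760784 (inverted)
t(7,7) = 3.09 - 2.220·0.760784 = 1.401
Σt over all 8·9 pixels = 305974/2125 ≈ 143.9877647
V = pitch²·Σt = 1.77²·305974/2125 = 451.099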